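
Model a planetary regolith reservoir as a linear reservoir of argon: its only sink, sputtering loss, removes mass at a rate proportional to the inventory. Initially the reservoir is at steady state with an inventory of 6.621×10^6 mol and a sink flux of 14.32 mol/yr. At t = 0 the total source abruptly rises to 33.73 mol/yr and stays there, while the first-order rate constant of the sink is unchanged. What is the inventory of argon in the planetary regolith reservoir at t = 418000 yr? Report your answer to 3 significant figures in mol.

The sink rate constant is k = F₀/M₀ = 14.32/6.621×10^6 = 2.163×10^-6 yr⁻¹.
Solving dM/dt = F₁ − kM with M(0) = M₀ gives M(t) = F₁/k + (M₀ − F₁/k)·e^(−kt).
F₁/k = 33.73/2.163×10^-6 = 1.5595×10^7 mol; kt = 2.163×10^-6 × 418000 = 0.9041, e^(−kt) = 0.4049.
M(418000) = 1.5595×10^7 + (6.621×10^6 − 1.5595×10^7) × 0.4049 = 1.5595×10^7 − 3.634×10^6 = 1.1961×10^7 mol.

1.20×10^7 mol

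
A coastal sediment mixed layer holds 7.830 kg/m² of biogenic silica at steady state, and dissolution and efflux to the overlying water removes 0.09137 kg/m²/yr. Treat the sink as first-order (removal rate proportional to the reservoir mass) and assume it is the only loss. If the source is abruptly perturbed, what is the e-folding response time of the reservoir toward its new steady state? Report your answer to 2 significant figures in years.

For a linear reservoir the response time equals the residence time τ = M/F.
τ = 7.830 / 0.09137 = 85.70 yr.

86 yr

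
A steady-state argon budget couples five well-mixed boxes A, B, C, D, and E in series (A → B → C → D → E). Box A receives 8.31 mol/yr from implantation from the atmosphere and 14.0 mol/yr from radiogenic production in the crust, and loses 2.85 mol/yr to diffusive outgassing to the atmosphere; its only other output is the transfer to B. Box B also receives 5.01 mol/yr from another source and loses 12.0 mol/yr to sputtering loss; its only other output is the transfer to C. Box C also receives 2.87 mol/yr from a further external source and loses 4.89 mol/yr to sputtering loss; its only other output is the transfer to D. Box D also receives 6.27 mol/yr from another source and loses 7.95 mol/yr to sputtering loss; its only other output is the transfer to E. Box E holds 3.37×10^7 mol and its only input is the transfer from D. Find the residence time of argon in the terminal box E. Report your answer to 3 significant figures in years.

3.84×10^6 yr

Box A: F(A→B) = (8.31 + 14.0) − 2.85 = 19.460 mol/yr.
Box B: F(B→C) = (19.460 + 5.01) − 12.0 = 12.470 mol/yr.
Box C: F(C→D) = (12.470 + 2.87) − 4.89 = 10.450 mol/yr.
Box D: F(D→E) = (10.450 + 6.27) − 7.95 = 8.7700 mol/yr.
Box E throughput = its input = 8.7700 mol/yr; τ = 3.37×10^7 / 8.7700 = 3.843×10^6 yr.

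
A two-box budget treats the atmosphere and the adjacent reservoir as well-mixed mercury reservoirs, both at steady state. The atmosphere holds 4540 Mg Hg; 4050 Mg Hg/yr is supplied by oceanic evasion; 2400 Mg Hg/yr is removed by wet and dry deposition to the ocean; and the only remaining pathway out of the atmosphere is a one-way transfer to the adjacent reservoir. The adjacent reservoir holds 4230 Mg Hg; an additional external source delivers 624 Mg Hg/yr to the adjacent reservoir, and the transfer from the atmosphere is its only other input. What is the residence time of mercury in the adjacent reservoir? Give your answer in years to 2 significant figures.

Balance the atmosphere: ΣF_in = 4050.0 Mg Hg/yr.
Transfer to the adjacent reservoir = ΣF_in − (2400) = 1650.0 Mg Hg/yr.
Total input to the adjacent reservoir = 1650.0 + 624 = 2274.0 Mg Hg/yr; at steady state this equals its total output.
τ = M / F = 4230 / 2274.0 = 1.860 yr.

1.9 yr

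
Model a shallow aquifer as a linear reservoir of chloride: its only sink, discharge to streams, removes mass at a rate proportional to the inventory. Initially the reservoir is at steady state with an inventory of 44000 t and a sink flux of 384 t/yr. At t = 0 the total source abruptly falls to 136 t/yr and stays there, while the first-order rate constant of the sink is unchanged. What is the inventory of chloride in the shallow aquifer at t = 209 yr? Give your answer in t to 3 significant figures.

20200 t

The sink rate constant is k = F₀/M₀ = 384/44000 = 0.008727 yr⁻¹.
Solving dM/dt = F₁ − kM with M(0) = M₀ gives M(t) = F₁/k + (M₀ − F₁/k)·e^(−kt).
F₁/k = 136/0.008727 = 15583 t; kt = 0.008727 × 209 = 1.824, e^(−kt) = 0.1614.
M(209) = 15583 + (44000 − 15583) × 0.1614 = 15583 + 4586 = 20169 t.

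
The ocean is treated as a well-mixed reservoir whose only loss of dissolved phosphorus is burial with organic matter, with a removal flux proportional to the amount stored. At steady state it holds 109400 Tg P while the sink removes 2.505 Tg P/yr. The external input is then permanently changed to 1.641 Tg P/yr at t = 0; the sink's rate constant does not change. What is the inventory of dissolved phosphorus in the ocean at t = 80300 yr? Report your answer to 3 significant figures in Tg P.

The sink rate constant is k = F₀/M₀ = 2.505/109400 = 2.290×10^-5 yr⁻¹.
Solving dM/dt = F₁ − kM with M(0) = M₀ gives M(t) = F₁/k + (M₀ − F₁/k)·e^(−kt).
F₁/k = 1.641/2.290×10^-5 = 71667 Tg P; kt = 2.290×10^-5 × 80300 = 1.839, e^(−kt) = 0.1590.
M(80300) = 71667 + (109400 − 71667) × 0.1590 = 71667 + 6001 = 77667 Tg P.

77700 Tg P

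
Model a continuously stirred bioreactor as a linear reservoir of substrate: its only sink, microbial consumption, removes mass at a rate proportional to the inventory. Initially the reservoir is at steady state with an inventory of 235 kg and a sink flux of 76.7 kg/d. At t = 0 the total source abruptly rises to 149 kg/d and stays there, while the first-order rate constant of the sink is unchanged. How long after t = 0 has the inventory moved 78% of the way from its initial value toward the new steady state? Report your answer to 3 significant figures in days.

τ = M₀/F₀ = 235/76.7 = 3.064 d.
The remaining gap fraction is e^(−t/τ); 78% covered ⇒ e^(−t/τ) = 0.220.
t = −τ ln(0.220) = 3.064 × 1.514 = 4.639 d.

4.64 d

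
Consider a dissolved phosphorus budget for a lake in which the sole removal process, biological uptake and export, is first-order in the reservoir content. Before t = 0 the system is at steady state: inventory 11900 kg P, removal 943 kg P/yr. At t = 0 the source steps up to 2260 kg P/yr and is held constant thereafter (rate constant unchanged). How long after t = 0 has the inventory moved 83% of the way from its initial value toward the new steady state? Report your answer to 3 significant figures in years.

22.4 yr

τ = M₀/F₀ = 11900/943 = 12.62 yr.
The remaining gap fraction is e^(−t/τ); 83% covered ⇒ e^(−t/τ) = 0.170.
t = −τ ln(0.170) = 12.62 × 1.772 = 22.36 yr.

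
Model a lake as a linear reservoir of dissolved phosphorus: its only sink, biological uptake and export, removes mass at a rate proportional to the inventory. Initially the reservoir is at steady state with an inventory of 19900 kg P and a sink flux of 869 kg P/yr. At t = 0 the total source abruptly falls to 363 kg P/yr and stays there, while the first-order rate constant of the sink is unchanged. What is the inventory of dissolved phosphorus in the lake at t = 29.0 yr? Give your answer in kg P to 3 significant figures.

The sink rate constant is k = F₀/M₀ = 869/19900 = 0.04367 yr⁻¹.
Solving dM/dt = F₁ − kM with M(0) = M₀ gives M(t) = F₁/k + (M₀ − F₁/k)·e^(−kt).
F₁/k = 363/0.04367 = 8312.7 kg P; kt = 0.04367 × 29.0 = 1.266, e^(−kt) = 0.2818.
M(29.0) = 8312.7 + (19900 − 8312.7) × 0.2818 = 8312.7 + 3266 = 11579 kg P.

11600 kg P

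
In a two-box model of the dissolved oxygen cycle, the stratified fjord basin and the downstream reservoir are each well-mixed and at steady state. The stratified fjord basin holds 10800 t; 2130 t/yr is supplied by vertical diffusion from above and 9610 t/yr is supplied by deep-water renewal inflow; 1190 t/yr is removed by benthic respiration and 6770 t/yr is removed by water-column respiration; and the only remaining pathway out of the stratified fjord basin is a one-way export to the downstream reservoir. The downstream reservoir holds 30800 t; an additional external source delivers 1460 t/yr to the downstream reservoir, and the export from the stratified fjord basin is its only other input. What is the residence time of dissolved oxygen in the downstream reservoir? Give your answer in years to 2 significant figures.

Balance the stratified fjord basin: ΣF_in = 2130 + 9610 = 11740 t/yr.
Export to the downstream reservoir = ΣF_in − (1190 + 6770) = 3780.0 t/yr.
Total input to the downstream reservoir = 3780.0 + 1460 = 5240.0 t/yr; at steady state this equals its total output.
τ = M / F = 30800 / 5240.0 = 5.878 yr.

5.9 yr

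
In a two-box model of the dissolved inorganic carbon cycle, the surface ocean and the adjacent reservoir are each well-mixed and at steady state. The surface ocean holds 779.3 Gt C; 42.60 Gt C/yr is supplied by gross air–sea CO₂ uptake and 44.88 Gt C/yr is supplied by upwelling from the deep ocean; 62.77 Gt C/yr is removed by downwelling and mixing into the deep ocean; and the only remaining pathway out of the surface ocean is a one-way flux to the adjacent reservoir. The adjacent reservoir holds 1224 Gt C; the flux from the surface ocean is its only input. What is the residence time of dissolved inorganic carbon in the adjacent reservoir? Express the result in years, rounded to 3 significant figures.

Balance the surface ocean: ΣF_in = 42.60 + 44.88 = 87.480 Gt C/yr.
Flux to the adjacent reservoir = ΣF_in − (62.77) = 24.710 Gt C/yr.
At steady state the output of the adjacent reservoir equals its input, 24.710 Gt C/yr.
τ = M / F = 1224 / 24.710 = 49.53 yr.

49.5 yr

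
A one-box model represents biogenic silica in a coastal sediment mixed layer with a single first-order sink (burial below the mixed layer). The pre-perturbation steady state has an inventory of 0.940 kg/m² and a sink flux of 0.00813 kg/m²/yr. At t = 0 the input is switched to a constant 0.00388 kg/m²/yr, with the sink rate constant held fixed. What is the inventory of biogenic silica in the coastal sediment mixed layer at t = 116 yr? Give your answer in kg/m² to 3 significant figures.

0.629 kg/m²

τ = M₀/F₀ = 0.940/0.00813 = 115.6 yr; rate constant k = 1/τ.
New steady state M_∞ = F₁/k = F₁·τ = 0.00388 × 115.6 = 0.44861 kg/m².
M(t) = M_∞ + (M₀ − M_∞)·e^(−t/τ); t/τ = 116/115.6 = 1.003, so e^(−t/τ) = 0.3667.
M(t) = 0.44861 + 0.4914 × 0.3667 = 0.62879 kg/m².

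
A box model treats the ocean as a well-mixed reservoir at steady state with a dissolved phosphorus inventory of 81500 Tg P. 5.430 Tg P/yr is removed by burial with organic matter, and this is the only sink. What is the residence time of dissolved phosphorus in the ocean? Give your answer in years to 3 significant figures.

15000 yr

τ = M / F = 81500 / 5.430 = 15010 yr.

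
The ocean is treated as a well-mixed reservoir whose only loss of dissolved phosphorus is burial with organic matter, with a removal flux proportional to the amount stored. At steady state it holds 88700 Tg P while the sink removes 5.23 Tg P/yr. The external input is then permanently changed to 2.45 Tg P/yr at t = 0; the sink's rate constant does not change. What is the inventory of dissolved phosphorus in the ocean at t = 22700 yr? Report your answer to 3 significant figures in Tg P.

The sink rate constant is k = F₀/M₀ = 5.23/88700 = 5.896×10^-5 yr⁻¹.
Solving dM/dt = F₁ − kM with M(0) = M₀ gives M(t) = F₁/k + (M₀ − F₁/k)·e^(−kt).
F₁/k = 2.45/5.896×10^-5 = 41552 Tg P; kt = 5.896×10^-5 × 22700 = 1.338, e^(−kt) = 0.2623.
M(22700) = 41552 + (88700 − 41552) × 0.2623 = 41552 + 12360 = 53916 Tg P.

53900 Tg P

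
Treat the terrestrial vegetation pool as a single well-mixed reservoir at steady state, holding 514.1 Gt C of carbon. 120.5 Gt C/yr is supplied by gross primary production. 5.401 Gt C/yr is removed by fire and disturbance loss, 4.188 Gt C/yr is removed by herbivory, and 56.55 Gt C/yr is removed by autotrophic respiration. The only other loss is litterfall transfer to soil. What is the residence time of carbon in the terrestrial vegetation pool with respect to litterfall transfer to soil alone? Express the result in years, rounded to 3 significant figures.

At steady state ΣF_in = ΣF_out.
ΣF_in = 120.50 Gt C/yr.
Litterfall transfer to soil flux = ΣF_in − (5.401 + 4.188 + 56.55) = 120.50 − 66.14 = 54.36 Gt C/yr.
τ = M / F = 514.1 / 54.36 = 9.457 yr.

9.46 yr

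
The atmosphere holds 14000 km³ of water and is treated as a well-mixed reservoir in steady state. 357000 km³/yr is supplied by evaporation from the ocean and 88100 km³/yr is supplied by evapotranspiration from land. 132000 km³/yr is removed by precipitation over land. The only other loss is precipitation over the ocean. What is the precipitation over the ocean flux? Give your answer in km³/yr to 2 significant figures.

At steady state ΣF_in = ΣF_out.
ΣF_in = 357000 + 88100 = 445100 km³/yr.
Precipitation over the ocean flux = ΣF_in − (132000) = 445100 − 132000 = 313100 km³/yr.

310000 km³/yr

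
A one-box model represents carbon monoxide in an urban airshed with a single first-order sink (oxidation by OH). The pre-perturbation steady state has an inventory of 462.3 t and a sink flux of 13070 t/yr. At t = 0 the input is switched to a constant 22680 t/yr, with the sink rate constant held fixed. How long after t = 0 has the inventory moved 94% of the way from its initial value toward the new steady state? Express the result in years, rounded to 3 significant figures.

0.0995 yr

τ = M₀/F₀ = 462.3/13070 = 0.03537 yr.
The remaining gap fraction is e^(−t/τ); 94% covered ⇒ e^(−t/τ) = 0.0600.
t = −τ ln(0.0600) = 0.03537 × 2.813 = 0.09951 yr.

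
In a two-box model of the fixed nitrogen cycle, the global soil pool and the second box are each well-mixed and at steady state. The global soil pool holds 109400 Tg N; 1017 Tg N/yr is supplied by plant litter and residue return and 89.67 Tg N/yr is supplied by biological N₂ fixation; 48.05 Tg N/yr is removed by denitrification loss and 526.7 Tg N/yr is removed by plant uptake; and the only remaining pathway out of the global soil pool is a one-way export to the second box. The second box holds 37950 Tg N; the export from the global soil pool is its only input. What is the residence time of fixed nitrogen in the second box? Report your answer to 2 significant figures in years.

71 yr

Balance the global soil pool: ΣF_in = 1017 + 89.67 = 1106.7 Tg N/yr.
Export to the second box = ΣF_in − (48.05 + 526.7) = 531.92 Tg N/yr.
At steady state the output of the second box equals its input, 531.92 Tg N/yr.
τ = M / F = 37950 / 531.92 = 71.35 yr.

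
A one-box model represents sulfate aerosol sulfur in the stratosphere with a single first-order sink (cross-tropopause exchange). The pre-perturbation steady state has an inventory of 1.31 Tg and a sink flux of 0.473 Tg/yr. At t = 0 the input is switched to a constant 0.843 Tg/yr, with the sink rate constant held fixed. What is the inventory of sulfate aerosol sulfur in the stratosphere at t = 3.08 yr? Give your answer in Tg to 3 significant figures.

2.00 Tg

Residence time τ = M₀/F₀ = 2.770 yr. The eventual steady state is M_∞ = M₀·(F₁/F₀) = 1.31 × 0.843/0.473 = 2.3347 Tg.
The anomaly ΔM(t) = M(t) − M_∞ decays as ΔM₀·e^(−t/τ) with ΔM₀ = 1.31 − 2.3347 = −1.025 Tg.
At t = 3.08 yr, e^(−t/τ) = e^(−1.112) = 0.3289, so ΔM = −0.3370 Tg and M = 2.3347 − 0.3370 = 1.9977 Tg.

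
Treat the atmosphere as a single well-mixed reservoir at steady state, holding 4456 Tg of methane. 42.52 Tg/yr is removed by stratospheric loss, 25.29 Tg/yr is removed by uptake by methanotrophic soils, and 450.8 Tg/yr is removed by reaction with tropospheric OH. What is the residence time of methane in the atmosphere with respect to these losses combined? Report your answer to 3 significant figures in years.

8.59 yr

Total removal = 42.52 + 25.29 + 450.8 = 518.61 Tg/yr.
τ = M / ΣF_out = 4456 / 518.61 = 8.592 yr.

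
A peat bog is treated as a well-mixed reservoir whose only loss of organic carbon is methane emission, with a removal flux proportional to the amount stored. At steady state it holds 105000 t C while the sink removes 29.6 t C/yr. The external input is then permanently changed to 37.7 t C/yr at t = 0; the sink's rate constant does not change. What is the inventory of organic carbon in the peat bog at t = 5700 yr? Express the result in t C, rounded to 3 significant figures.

128000 t C

τ = M₀/F₀ = 105000/29.6 = 3547 yr; rate constant k = 1/τ.
New steady state M_∞ = F₁/k = F₁·τ = 37.7 × 3547 = 133730 t C.
M(t) = M_∞ + (M₀ − M_∞)·e^(−t/τ); t/τ = 5700/3547 = 1.607, so e^(−t/τ) = 0.2005.
M(t) = 133730 − 28730 × 0.2005 = 127970 t C.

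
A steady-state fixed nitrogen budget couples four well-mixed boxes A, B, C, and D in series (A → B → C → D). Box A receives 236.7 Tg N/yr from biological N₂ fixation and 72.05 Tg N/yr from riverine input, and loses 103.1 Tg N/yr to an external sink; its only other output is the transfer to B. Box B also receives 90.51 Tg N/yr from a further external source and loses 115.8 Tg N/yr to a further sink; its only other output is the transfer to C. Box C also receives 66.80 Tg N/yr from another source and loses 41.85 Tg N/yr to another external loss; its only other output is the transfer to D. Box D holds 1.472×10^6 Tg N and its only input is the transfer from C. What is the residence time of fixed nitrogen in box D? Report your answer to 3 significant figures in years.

Box A: F(A→B) = (236.7 + 72.05) − 103.1 = 205.65 Tg N/yr.
Box B: F(B→C) = (205.65 + 90.51) − 115.8 = 180.36 Tg N/yr.
Box C: F(C→D) = (180.36 + 66.80) − 41.85 = 205.31 Tg N/yr.
Box D throughput = its input = 205.31 Tg N/yr; τ = 1.472×10^6 / 205.31 = 7170 yr.

7170 yr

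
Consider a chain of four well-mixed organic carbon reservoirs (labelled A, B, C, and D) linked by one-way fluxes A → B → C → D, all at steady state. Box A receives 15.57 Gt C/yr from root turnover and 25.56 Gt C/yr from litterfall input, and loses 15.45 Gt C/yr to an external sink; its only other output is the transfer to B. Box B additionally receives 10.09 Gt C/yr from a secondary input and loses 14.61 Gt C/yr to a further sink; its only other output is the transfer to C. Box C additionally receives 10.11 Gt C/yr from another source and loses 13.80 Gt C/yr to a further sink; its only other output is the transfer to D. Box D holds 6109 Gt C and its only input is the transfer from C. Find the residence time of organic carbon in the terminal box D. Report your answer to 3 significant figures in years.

350 yr

Box A: F(A→B) = (15.57 + 25.56) − 15.45 = 25.680 Gt C/yr.
Box B: F(B→C) = (25.680 + 10.09) − 14.61 = 21.160 Gt C/yr.
Box C: F(C→D) = (21.160 + 10.11) − 13.80 = 17.470 Gt C/yr.
Box D throughput = its input = 17.470 Gt C/yr; τ = 6109 / 17.470 = 349.7 yr.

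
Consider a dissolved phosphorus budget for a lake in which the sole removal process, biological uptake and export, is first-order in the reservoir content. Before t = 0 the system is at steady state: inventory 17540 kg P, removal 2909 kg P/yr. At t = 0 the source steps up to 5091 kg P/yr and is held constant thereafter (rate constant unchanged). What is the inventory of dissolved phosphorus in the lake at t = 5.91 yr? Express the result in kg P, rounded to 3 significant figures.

25800 kg P

τ = M₀/F₀ = 17540/2909 = 6.030 yr; rate constant k = 1/τ.
New steady state M_∞ = F₁/k = F₁·τ = 5091 × 6.030 = 30697 kg P.
M(t) = M_∞ + (M₀ − M_∞)·e^(−t/τ); t/τ = 5.91/6.030 = 0.9802, so e^(−t/τ) = 0.3752.
M(t) = 30697 − 13160 × 0.3752 = 25760 kg P.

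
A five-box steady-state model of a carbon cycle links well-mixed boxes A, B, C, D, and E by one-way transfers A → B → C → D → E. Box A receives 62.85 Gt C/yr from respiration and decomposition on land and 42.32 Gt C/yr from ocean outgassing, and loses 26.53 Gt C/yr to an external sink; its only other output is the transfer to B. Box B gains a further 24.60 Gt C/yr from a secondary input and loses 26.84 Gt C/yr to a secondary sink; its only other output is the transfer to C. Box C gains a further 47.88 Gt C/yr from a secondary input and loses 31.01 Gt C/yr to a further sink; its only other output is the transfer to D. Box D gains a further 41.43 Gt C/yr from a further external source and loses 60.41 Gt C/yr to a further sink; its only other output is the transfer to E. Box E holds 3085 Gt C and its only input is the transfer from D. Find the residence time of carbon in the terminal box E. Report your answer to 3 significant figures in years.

Box A: F(A→B) = (62.85 + 42.32) − 26.53 = 78.640 Gt C/yr.
Box B: F(B→C) = (78.640 + 24.60) − 26.84 = 76.400 Gt C/yr.
Box C: F(C→D) = (76.400 + 47.88) − 31.01 = 93.270 Gt C/yr.
Box D: F(D→E) = (93.270 + 41.43) − 60.41 = 74.290 Gt C/yr.
Box E throughput = its input = 74.290 Gt C/yr; τ = 3085 / 74.290 = 41.53 yr.

41.5 yr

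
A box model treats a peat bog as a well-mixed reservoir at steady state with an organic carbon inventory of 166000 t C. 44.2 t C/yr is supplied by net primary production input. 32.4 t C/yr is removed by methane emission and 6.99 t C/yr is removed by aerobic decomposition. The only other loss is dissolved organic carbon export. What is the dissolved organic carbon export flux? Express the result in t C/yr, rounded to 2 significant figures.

4.8 t C/yr

At steady state ΣF_in = ΣF_out.
ΣF_in = 44.200 t C/yr.
Dissolved organic carbon export flux = ΣF_in − (32.4 + 6.99) = 44.200 − 39.39 = 4.810 t C/yr.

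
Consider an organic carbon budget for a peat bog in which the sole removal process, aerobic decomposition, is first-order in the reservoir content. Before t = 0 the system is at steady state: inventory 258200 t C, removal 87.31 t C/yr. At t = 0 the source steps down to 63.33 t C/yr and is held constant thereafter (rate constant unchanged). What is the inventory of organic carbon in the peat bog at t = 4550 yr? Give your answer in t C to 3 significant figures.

203000 t C

The sink rate constant is k = F₀/M₀ = 87.31/258200 = 0.0003381 yr⁻¹.
Solving dM/dt = F₁ − kM with M(0) = M₀ gives M(t) = F₁/k + (M₀ − F₁/k)·e^(−kt).
F₁/k = 63.33/0.0003381 = 187280 t C; kt = 0.0003381 × 4550 = 1.539, e^(−kt) = 0.2147.
M(4550) = 187280 + (258200 − 187280) × 0.2147 = 187280 + 15220 = 202510 t C.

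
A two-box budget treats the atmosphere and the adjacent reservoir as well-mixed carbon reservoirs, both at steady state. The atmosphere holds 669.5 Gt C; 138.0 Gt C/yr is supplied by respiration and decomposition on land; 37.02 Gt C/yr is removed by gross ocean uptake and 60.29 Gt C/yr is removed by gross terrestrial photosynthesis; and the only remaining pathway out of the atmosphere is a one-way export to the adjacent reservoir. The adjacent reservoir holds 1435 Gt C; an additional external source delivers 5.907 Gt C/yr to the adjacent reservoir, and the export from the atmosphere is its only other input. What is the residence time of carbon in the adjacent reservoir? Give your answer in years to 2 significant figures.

Balance the atmosphere: ΣF_in = 138.00 Gt C/yr.
Export to the adjacent reservoir = ΣF_in − (37.02 + 60.29) = 40.690 Gt C/yr.
Total input to the adjacent reservoir = 40.690 + 5.907 = 46.597 Gt C/yr; at steady state this equals its total output.
τ = M / F = 1435 / 46.597 = 30.80 yr.

31 yr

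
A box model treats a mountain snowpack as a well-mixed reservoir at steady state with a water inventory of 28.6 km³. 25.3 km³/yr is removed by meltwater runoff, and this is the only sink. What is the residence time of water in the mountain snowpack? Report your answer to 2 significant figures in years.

τ = M / F = 28.6 / 25.3 = 1.130 yr.

1.1 yr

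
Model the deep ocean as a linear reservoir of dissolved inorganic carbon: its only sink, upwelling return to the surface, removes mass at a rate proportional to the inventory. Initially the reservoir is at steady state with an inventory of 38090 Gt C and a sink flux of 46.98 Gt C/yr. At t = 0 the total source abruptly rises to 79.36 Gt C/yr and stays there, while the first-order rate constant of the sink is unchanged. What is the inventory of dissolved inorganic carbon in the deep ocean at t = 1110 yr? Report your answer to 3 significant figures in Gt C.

Residence time τ = M₀/F₀ = 810.8 yr. The eventual steady state is M_∞ = M₀·(F₁/F₀) = 38090 × 79.36/46.98 = 64343 Gt C.
The anomaly ΔM(t) = M(t) − M_∞ decays as ΔM₀·e^(−t/τ) with ΔM₀ = 38090 − 64343 = −26250 Gt C.
At t = 1110 yr, e^(−t/τ) = e^(−1.369) = 0.2543, so ΔM = −6677 Gt C and M = 64343 − 6677 = 57666 Gt C.

57700 Gt C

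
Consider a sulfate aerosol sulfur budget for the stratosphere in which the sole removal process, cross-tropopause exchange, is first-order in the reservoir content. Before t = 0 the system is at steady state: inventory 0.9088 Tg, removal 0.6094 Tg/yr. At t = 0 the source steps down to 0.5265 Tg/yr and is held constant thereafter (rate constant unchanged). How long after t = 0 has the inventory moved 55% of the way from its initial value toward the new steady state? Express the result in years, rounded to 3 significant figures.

τ = M₀/F₀ = 0.9088/0.6094 = 1.491 yr.
The remaining gap fraction is e^(−t/τ); 55% covered ⇒ e^(−t/τ) = 0.450.
t = −τ ln(0.450) = 1.491 × 0.7985 = 1.191 yr.

1.19 yr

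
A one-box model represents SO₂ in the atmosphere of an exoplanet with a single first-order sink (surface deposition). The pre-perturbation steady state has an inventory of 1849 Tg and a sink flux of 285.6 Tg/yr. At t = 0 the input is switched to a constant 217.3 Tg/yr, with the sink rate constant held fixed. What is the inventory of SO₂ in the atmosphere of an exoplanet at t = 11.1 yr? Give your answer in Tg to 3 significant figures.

τ = M₀/F₀ = 1849/285.6 = 6.474 yr; rate constant k = 1/τ.
New steady state M_∞ = F₁/k = F₁·τ = 217.3 × 6.474 = 1406.8 Tg.
M(t) = M_∞ + (M₀ − M_∞)·e^(−t/τ); t/τ = 11.1/6.474 = 1.715, so e^(−t/τ) = 0.1800.
M(t) = 1406.8 + 442.2 × 0.1800 = 1486.4 Tg.

1490 Tg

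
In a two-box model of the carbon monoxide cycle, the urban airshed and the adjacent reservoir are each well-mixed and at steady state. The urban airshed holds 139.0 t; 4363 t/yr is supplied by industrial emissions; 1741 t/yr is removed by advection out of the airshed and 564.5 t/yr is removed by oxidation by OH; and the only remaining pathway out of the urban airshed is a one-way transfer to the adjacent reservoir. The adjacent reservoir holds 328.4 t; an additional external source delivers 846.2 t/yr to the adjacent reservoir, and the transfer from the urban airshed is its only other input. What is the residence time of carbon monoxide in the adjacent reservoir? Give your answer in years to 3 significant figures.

Balance the urban airshed: ΣF_in = 4363.0 t/yr.
Transfer to the adjacent reservoir = ΣF_in − (1741 + 564.5) = 2057.5 t/yr.
Total input to the adjacent reservoir = 2057.5 + 846.2 = 2903.7 t/yr; at steady state this equals its total output.
τ = M / F = 328.4 / 2903.7 = 0.1131 yr.

0.113 yr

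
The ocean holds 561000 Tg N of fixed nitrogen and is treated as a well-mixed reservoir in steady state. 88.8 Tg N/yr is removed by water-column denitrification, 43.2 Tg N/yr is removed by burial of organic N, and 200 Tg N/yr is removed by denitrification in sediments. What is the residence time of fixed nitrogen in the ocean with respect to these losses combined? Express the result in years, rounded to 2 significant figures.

Total removal = 88.80 + 43.20 + 200.0 = 332.00 Tg N/yr.
τ = M / ΣF_out = 561000 / 332.00 = 1690 yr.

1700 yr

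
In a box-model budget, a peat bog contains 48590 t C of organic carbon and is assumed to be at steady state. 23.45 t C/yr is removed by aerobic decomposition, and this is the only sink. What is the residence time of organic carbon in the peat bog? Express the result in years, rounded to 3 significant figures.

τ = M / F = 48590 / 23.45 = 2072 yr.

2070 yr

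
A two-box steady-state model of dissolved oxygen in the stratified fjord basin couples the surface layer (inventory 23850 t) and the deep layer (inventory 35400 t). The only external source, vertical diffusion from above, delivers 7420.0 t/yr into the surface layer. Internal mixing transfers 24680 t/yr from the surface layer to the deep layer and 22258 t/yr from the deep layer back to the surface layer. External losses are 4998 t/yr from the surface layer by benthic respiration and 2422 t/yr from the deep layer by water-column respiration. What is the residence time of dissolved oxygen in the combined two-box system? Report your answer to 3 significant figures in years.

7.99 yr

Residence time in the combined system uses the total inventory and the total *external* removal — internal exchanges between the two boxes cancel.
M_total = 23850 + 35400 = 59250 t.
ΣF_external_out = 4998 + 2422 = 7420.0 t/yr.
τ = M_total / ΣF_ext = 59250 / 7420.0 = 7.985 yr.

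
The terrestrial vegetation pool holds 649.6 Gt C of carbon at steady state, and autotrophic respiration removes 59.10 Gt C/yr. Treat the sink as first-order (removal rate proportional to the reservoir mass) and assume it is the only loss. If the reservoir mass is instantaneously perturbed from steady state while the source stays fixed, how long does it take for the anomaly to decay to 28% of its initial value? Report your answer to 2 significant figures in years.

For a linear reservoir the anomaly decays as exp(−t/τ) with τ = M/F = 649.6/59.10 = 10.99 yr.
exp(−t/τ) = 0.28 ⇒ t = −τ ln(0.28) = 10.99 × 1.273 = 13.99 yr.

14 yr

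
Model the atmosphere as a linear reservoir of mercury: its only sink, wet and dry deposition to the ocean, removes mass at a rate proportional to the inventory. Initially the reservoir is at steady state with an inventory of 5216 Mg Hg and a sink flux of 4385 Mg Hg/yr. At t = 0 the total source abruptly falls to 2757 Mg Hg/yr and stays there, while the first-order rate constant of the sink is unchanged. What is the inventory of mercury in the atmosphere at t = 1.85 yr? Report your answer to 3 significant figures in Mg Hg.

The sink rate constant is k = F₀/M₀ = 4385/5216 = 0.8407 yr⁻¹.
Solving dM/dt = F₁ − kM with M(0) = M₀ gives M(t) = F₁/k + (M₀ − F₁/k)·e^(−kt).
F₁/k = 2757/0.8407 = 3279.5 Mg Hg; kt = 0.8407 × 1.85 = 1.555, e^(−kt) = 0.2111.
M(1.85) = 3279.5 + (5216 − 3279.5) × 0.2111 = 3279.5 + 408.9 = 3688.3 Mg Hg.

3690 Mg Hg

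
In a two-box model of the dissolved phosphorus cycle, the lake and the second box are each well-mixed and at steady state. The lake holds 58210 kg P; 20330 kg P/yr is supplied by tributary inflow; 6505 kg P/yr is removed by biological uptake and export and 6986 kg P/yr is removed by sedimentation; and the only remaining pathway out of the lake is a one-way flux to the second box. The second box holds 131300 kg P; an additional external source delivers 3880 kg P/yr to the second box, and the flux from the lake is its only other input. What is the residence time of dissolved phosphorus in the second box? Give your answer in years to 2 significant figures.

Balance the lake: ΣF_in = 20330 kg P/yr.
Flux to the second box = ΣF_in − (6505 + 6986) = 6839.0 kg P/yr.
Total input to the second box = 6839.0 + 3880 = 10719 kg P/yr; at steady state this equals its total output.
τ = M / F = 131300 / 10719 = 12.25 yr.

12 yr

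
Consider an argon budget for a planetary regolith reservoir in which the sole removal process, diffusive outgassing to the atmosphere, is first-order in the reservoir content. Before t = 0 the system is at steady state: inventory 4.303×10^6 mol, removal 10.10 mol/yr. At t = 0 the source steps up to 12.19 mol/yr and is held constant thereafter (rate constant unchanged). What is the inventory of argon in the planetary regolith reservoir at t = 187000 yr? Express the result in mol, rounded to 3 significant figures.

The sink rate constant is k = F₀/M₀ = 10.10/4.303×10^6 = 2.347×10^-6 yr⁻¹.
Solving dM/dt = F₁ − kM with M(0) = M₀ gives M(t) = F₁/k + (M₀ − F₁/k)·e^(−kt).
F₁/k = 12.19/2.347×10^-6 = 5.1934×10^6 mol; kt = 2.347×10^-6 × 187000 = 0.4389, e^(−kt) = 0.6447.
M(187000) = 5.1934×10^6 + (4.303×10^6 − 5.1934×10^6) × 0.6447 = 5.1934×10^6 − 574100 = 4.6193×10^6 mol.

4.62×10^6 mol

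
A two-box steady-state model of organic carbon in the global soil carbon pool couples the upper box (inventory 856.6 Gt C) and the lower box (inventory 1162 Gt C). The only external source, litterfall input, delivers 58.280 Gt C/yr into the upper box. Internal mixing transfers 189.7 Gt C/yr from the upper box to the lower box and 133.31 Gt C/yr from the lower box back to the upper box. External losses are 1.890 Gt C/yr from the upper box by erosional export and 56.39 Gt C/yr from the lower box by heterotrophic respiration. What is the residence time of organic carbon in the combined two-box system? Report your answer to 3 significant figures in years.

34.6 yr

Residence time in the combined system uses the total inventory and the total *external* removal — internal exchanges between the two boxes cancel.
M_total = 856.6 + 1162 = 2018.6 Gt C.
ΣF_external_out = 1.890 + 56.39 = 58.280 Gt C/yr.
τ = M_total / ΣF_ext = 2018.6 / 58.280 = 34.64 yr.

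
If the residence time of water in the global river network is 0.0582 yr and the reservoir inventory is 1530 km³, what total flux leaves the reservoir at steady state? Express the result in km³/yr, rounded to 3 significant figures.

F = M / τ = 1530 / 0.0582 = 26290 km³/yr.

26300 km³/yr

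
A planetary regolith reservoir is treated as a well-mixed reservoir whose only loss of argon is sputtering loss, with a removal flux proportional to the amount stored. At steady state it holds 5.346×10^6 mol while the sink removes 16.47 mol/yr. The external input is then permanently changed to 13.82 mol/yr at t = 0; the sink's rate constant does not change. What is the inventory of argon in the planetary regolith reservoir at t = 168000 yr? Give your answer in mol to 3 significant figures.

Residence time τ = M₀/F₀ = 324600 yr. The eventual steady state is M_∞ = M₀·(F₁/F₀) = 5.346×10^6 × 13.82/16.47 = 4.4858×10^6 mol.
The anomaly ΔM(t) = M(t) − M_∞ decays as ΔM₀·e^(−t/τ) with ΔM₀ = 5.346×10^6 − 4.4858×10^6 = 860200 mol.
At t = 168000 yr, e^(−t/τ) = e^(−0.5176) = 0.5960, so ΔM = 512600 mol and M = 4.4858×10^6 + 512600 = 4.9985×10^6 mol.

5.00×10^6 mol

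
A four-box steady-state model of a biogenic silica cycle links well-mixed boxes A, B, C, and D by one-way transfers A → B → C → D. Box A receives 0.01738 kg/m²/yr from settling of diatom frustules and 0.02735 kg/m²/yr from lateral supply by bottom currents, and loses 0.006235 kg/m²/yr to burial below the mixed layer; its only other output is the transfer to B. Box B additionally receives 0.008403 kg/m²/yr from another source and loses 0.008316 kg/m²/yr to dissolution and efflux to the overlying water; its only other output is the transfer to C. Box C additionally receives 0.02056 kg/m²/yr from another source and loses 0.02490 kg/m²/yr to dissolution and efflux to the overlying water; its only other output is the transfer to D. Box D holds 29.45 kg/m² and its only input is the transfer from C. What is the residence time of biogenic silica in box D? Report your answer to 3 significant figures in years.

860 yr

Box A: F(A→B) = (0.01738 + 0.02735) − 0.006235 = 0.038495 kg/m²/yr.
Box B: F(B→C) = (0.038495 + 0.008403) − 0.008316 = 0.038582 kg/m²/yr.
Box C: F(C→D) = (0.038582 + 0.02056) − 0.02490 = 0.034242 kg/m²/yr.
Box D throughput = its input = 0.034242 kg/m²/yr; τ = 29.45 / 0.034242 = 860.1 yr.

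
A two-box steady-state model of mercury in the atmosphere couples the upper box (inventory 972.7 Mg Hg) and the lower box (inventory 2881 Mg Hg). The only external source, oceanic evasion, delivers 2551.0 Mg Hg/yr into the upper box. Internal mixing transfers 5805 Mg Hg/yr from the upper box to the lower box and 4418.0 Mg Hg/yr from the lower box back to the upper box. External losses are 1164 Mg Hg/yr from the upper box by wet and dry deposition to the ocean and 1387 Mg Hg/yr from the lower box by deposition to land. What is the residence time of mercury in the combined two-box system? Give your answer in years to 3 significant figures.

1.51 yr

Treat the two boxes together as one reservoir: the mixing fluxes between them are internal recycling, so τ = ΣM / Σ(external losses).
M_total = 972.7 + 2881 = 3853.7 Mg Hg.
ΣF_external_out = 1164 + 1387 = 2551.0 Mg Hg/yr.
τ = M_total / ΣF_ext = 3853.7 / 2551.0 = 1.511 yr.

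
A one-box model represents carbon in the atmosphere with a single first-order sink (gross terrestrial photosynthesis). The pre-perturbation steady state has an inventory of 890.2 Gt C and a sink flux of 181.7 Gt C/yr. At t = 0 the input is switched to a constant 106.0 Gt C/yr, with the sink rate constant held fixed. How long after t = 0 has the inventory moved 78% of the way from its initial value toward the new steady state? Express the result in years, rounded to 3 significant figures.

τ = M₀/F₀ = 890.2/181.7 = 4.899 yr.
The remaining gap fraction is e^(−t/τ); 78% covered ⇒ e^(−t/τ) = 0.220.
t = −τ ln(0.220) = 4.899 × 1.514 = 7.418 yr.

7.42 yr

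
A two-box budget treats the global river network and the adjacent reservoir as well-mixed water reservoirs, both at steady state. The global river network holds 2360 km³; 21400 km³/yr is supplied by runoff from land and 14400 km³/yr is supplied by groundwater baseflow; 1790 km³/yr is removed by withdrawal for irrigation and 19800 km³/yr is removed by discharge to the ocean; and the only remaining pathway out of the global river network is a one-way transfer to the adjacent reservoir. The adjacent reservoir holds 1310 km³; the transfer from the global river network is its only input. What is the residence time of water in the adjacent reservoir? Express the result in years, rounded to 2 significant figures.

Balance the global river network: ΣF_in = 21400 + 14400 = 35800 km³/yr.
Transfer to the adjacent reservoir = ΣF_in − (1790 + 19800) = 14210 km³/yr.
At steady state the output of the adjacent reservoir equals its input, 14210 km³/yr.
τ = M / F = 1310 / 14210 = 0.09219 yr.

0.092 yr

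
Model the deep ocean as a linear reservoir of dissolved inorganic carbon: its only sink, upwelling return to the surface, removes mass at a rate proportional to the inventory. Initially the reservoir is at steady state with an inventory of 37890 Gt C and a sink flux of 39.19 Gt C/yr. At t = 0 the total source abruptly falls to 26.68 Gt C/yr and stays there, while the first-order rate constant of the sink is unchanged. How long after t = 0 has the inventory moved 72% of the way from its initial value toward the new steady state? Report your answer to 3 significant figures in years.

τ = M₀/F₀ = 37890/39.19 = 966.8 yr.
The remaining gap fraction is e^(−t/τ); 72% covered ⇒ e^(−t/τ) = 0.280.
t = −τ ln(0.280) = 966.8 × 1.273 = 1231 yr.

1230 yr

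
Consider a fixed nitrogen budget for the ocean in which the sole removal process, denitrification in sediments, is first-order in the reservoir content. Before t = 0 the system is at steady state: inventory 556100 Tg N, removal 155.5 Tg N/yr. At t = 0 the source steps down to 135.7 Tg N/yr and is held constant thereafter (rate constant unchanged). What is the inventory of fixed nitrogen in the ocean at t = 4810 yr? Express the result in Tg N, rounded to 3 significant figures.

τ = M₀/F₀ = 556100/155.5 = 3576 yr; rate constant k = 1/τ.
New steady state M_∞ = F₁/k = F₁·τ = 135.7 × 3576 = 485290 Tg N.
M(t) = M_∞ + (M₀ − M_∞)·e^(−t/τ); t/τ = 4810/3576 = 1.345, so e^(−t/τ) = 0.2605.
M(t) = 485290 + 70810 × 0.2605 = 503740 Tg N.

504000 Tg N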